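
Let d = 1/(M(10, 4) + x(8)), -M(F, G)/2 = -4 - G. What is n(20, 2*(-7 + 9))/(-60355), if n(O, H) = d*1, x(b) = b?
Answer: -1/1448520 ≈ -6.9036e-7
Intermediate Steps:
M(F, G) = 8 + 2*G (M(F, G) = -2*(-4 - G) = 8 + 2*G)
d = 1/24 (d = 1/((8 + 2*4) + 8) = 1/((8 + 8) + 8) = 1/(16 + 8) = 1/24 ≈ 0.041667)
n(O, H) = 1/24 (n(O, H) = (1/24)*1 = 1/24)
n(20, 2*(-7 + 9))/(-60355) = (1/24)/(-60355) = (1/24)*(-1/60355) = -1/1448520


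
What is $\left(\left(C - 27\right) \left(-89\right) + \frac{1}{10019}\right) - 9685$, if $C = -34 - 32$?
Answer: $- \frac{14106751}{10019} \approx -1408.0$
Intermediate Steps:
$C = -66$
$\left(\left(C - 27\right) \left(-89\right) + \frac{1}{10019}\right) - 9685 = \left(\left(-66 - 27\right) \left(-89\right) + \frac{1}{10019}\right) - 9685 = \left(\left(-93\right) \left(-89\right) + \frac{1}{10019}\right) - 9685 = \left(8277 + \frac{1}{10019}\right) - 9685 = \frac{82927264}{10019} - 9685 = - \frac{14106751}{10019}$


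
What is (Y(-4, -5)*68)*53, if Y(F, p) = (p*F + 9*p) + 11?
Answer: -50456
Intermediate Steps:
Y(F, p) = 11 + 9*p + F*p (Y(F, p) = (F*p + 9*p) + 11 = (9*p + F*p) + 11 = 11 + 9*p + F*p)
(Y(-4, -5)*68)*53 = ((11 + 9*(-5) - 4*(-5))*68)*53 = ((11 - 45 + 20)*68)*53 = -14*68*53 = -952*53 = -50456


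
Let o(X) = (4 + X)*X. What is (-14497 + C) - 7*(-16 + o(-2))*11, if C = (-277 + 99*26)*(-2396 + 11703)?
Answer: 21365222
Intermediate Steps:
o(X) = X*(4 + X)
C = 21378179 (C = (-277 + 2574)*9307 = 2297*9307 = 21378179)
(-14497 + C) - 7*(-16 + o(-2))*11 = (-14497 + 21378179) - 7*(-16 - 2*(4 - 2))*11 = 21363682 - 7*(-16 - 2*2)*11 = 21363682 - 7*(-16 - 4)*11 = 21363682 - 7*(-20)*11 = 21363682 + 140*11 = 21363682 + 1540 = 21365222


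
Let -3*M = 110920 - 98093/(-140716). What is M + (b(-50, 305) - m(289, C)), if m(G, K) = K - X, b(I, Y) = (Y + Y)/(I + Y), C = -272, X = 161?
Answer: -262216787041/7176516 ≈ -36538.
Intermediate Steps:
b(I, Y) = 2*Y/(I + Y) (b(I, Y) = (2*Y)/(I + Y) = 2*Y/(I + Y))
m(G, K) = -161 + K (m(G, K) = K - 1*161 = K - 161 = -161 + K)
M = -5202772271/140716 (M = -(110920 - 98093/(-140716))/3 = -(110920 - 98093*(-1)/140716)/3 = -(110920 - 1*(-98093/140716))/3 = -(110920 + 98093/140716)/3 = -⅓*15608316813/140716 = -5202772271/140716 ≈ -36974.)
M + (b(-50, 305) - m(289, C)) = -5202772271/140716 + (2*305/(-50 + 305) - (-161 - 272)) = -5202772271/140716 + (2*305/255 - 1*(-433)) = -5202772271/140716 + (2*305*(1/255) + 433) = -5202772271/140716 + (122/51 + 433) = -5202772271/140716 + 22205/51 = -262216787041/7176516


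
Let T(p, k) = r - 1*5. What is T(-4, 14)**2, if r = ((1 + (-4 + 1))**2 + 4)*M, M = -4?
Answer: 1369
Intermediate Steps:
r = -32 (r = ((1 + (-4 + 1))**2 + 4)*(-4) = ((1 - 3)**2 + 4)*(-4) = ((-2)**2 + 4)*(-4) = (4 + 4)*(-4) = 8*(-4) = -32)
T(p, k) = -37 (T(p, k) = -32 - 1*5 = -32 - 5 = -37)
T(-4, 14)**2 = (-37)**2 = 1369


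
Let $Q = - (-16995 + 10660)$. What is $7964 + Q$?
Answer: $14299$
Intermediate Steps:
$Q = 6335$ ($Q = \left(-1\right) \left(-6335\right) = 6335$)
$7964 + Q = 7964 + 6335 = 14299$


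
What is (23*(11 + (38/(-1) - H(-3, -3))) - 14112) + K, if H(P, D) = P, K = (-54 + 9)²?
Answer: -12639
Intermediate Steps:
K = 2025 (K = (-45)² = 2025)
(23*(11 + (38/(-1) - H(-3, -3))) - 14112) + K = (23*(11 + (38/(-1) - 1*(-3))) - 14112) + 2025 = (23*(11 + (38*(-1) + 3)) - 14112) + 2025 = (23*(11 + (-38 + 3)) - 14112) + 2025 = (23*(11 - 35) - 14112) + 2025 = (23*(-24) - 14112) + 2025 = (-552 - 14112) + 2025 = -14664 + 2025 = -12639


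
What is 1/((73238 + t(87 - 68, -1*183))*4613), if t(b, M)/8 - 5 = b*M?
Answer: 1/209716206 ≈ 4.7683e-9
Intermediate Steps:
t(b, M) = 40 + 8*M*b (t(b, M) = 40 + 8*(b*M) = 40 + 8*(M*b) = 40 + 8*M*b)
1/((73238 + t(87 - 68, -1*183))*4613) = 1/((73238 + (40 + 8*(-1*183)*(87 - 68)))*4613) = (1/4613)/(73238 + (40 + 8*(-183)*19)) = (1/4613)/(73238 + (40 - 27816)) = (1/4613)/(73238 - 27776) = (1/4613)/45462 = (1/45462)*(1/4613) = 1/209716206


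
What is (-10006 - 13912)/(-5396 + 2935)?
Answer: 23918/2461 ≈ 9.7188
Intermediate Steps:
(-10006 - 13912)/(-5396 + 2935) = -23918/(-2461) = -23918*(-1/2461) = 23918/2461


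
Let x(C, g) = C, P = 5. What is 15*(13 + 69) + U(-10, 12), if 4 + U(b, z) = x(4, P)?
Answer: 1230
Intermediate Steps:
U(b, z) = 0 (U(b, z) = -4 + 4 = 0)
15*(13 + 69) + U(-10, 12) = 15*(13 + 69) + 0 = 15*82 + 0 = 1230 + 0 = 1230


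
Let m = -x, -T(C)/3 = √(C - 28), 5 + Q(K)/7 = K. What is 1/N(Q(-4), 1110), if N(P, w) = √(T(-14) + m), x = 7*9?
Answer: √3/(3*√(-21 - I*√42)) ≈ 0.018364 + 0.12178*I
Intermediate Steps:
Q(K) = -35 + 7*K
x = 63
T(C) = -3*√(-28 + C) (T(C) = -3*√(C - 28) = -3*√(-28 + C))
m = -63 (m = -1*63 = -63)
N(P, w) = √(-63 - 3*I*√42) (N(P, w) = √(-3*√(-28 - 14) - 63) = √(-3*I*√42 - 63) = √(-63 - 3*I*√42))
1/N(Q(-4), 1110) = 1/(√(-63 - 3*I*√42)) = (-63 - 3*I*√42)^(-½)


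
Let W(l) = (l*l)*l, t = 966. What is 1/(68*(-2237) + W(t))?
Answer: 1/901276580 ≈ 1.1095e-9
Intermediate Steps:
W(l) = l³ (W(l) = l²*l = l³)
1/(68*(-2237) + W(t)) = 1/(68*(-2237) + 966³) = 1/(-152116 + 901428696) = 1/901276580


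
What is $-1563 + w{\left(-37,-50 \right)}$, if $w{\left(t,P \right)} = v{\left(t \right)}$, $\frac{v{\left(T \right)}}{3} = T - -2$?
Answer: $-1668$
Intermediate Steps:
$v{\left(T \right)} = 6 + 3 T$ ($v{\left(T \right)} = 3 \left(T - -2\right) = 3 \left(T + 2\right) = 3 \left(2 + T\right) = 6 + 3 T$)
$w{\left(t,P \right)} = 6 + 3 t$
$-1563 + w{\left(-37,-50 \right)} = -1563 + \left(6 + 3 \left(-37\right)\right) = -1563 + \left(6 - 111\right) = -1563 - 105 = -1668$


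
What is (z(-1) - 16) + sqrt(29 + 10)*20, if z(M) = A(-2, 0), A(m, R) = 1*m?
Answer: -18 + 20*sqrt(39) ≈ 106.90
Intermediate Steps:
A(m, R) = m
z(M) = -2
(z(-1) - 16) + sqrt(29 + 10)*20 = (-2 - 16) + sqrt(29 + 10)*20 = -18 + sqrt(39)*20 = -18 + 20*sqrt(39)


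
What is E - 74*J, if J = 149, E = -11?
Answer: -11037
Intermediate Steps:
E - 74*J = -11 - 74*149 = -11 - 11026 = -11037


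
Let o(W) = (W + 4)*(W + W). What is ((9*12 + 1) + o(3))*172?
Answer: 25972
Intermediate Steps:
o(W) = 2*W*(4 + W) (o(W) = (4 + W)*(2*W) = 2*W*(4 + W))
((9*12 + 1) + o(3))*172 = ((9*12 + 1) + 2*3*(4 + 3))*172 = ((108 + 1) + 2*3*7)*172 = (109 + 42)*172 = 151*172 = 25972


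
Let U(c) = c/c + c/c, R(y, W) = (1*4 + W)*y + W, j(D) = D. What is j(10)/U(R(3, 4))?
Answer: 5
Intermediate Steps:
R(y, W) = W + y*(4 + W) (R(y, W) = (4 + W)*y + W = y*(4 + W) + W = W + y*(4 + W))
U(c) = 2 (U(c) = 1 + 1 = 2)
j(10)/U(R(3, 4)) = 10/2 = 10*(1/2) = 5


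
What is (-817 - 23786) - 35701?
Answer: -60304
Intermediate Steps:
(-817 - 23786) - 35701 = -24603 - 35701 = -60304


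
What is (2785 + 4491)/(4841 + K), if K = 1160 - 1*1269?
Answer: 1819/1183 ≈ 1.5376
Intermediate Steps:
K = -109 (K = 1160 - 1269 = -109)
(2785 + 4491)/(4841 + K) = (2785 + 4491)/(4841 - 109) = 7276/4732 = 7276*(1/4732) = 1819/1183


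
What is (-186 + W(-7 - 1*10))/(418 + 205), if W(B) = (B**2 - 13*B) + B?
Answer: 307/623 ≈ 0.49278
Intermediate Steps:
W(B) = B**2 - 12*B
(-186 + W(-7 - 1*10))/(418 + 205) = (-186 + (-7 - 1*10)*(-12 + (-7 - 1*10)))/(418 + 205) = (-186 + (-7 - 10)*(-12 + (-7 - 10)))/623 = (-186 - 17*(-12 - 17))*(1/623) = (-186 - 17*(-29))*(1/623) = (-186 + 493)*(1/623) = 307*(1/623) = 307/623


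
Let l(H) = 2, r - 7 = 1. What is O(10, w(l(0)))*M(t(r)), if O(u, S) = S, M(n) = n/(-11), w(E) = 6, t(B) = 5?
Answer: -30/11 ≈ -2.7273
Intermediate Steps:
r = 8 (r = 7 + 1 = 8)
M(n) = -n/11 (M(n) = n*(-1/11) = -n/11)
O(10, w(l(0)))*M(t(r)) = 6*(-1/11*5) = 6*(-5/11) = -30/11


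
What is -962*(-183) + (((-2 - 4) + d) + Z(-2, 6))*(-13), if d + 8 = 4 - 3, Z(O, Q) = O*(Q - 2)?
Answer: 176319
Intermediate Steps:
Z(O, Q) = O*(-2 + Q)
d = -7 (d = -8 + (4 - 3) = -8 + 1 = -7)
-962*(-183) + (((-2 - 4) + d) + Z(-2, 6))*(-13) = -962*(-183) + (((-2 - 4) - 7) - 2*(-2 + 6))*(-13) = 176046 + ((-6 - 7) - 2*4)*(-13) = 176046 + (-13 - 8)*(-13) = 176046 - 21*(-13) = 176046 + 273 = 176319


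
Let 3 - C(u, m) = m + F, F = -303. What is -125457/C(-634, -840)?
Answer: -41819/382 ≈ -109.47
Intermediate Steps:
C(u, m) = 306 - m (C(u, m) = 3 - (m - 303) = 3 - (-303 + m) = 3 + (303 - m) = 306 - m)
-125457/C(-634, -840) = -125457/(306 - 1*(-840)) = -125457/(306 + 840) = -125457/1146 = -125457*1/1146 = -41819/382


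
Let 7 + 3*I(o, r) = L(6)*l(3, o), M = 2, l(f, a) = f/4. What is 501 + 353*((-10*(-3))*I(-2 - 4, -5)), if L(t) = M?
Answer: -18914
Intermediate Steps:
l(f, a) = f/4 (l(f, a) = f*(¼) = f/4)
L(t) = 2
I(o, r) = -11/6 (I(o, r) = -7/3 + (2*((¼)*3))/3 = -7/3 + (2*(¾))/3 = -7/3 + (⅓)*(3/2) = -7/3 + ½ = -11/6)
501 + 353*((-10*(-3))*I(-2 - 4, -5)) = 501 + 353*(-10*(-3)*(-11/6)) = 501 + 353*(30*(-11/6)) = 501 + 353*(-55) = 501 - 19415 = -18914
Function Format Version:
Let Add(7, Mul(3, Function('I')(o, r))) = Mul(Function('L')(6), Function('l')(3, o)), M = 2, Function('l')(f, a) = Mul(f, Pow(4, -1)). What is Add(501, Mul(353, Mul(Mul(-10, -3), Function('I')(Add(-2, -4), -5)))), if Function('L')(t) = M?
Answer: -18914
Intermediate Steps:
Function('l')(f, a) = Mul(Rational(1, 4), f) (Function('l')(f, a) = Mul(f, Rational(1, 4)) = Mul(Rational(1, 4), f))
Function('L')(t) = 2
Function('I')(o, r) = Rational(-11, 6) (Function('I')(o, r) = Add(Rational(-7, 3), Mul(Rational(1, 3), Mul(2, Mul(Rational(1, 4), 3)))) = Add(Rational(-7, 3), Mul(Rational(1, 3), Mul(2, Rational(3, 4)))) = Add(Rational(-7, 3), Mul(Rational(1, 3), Rational(3, 2))) = Add(Rational(-7, 3), Rational(1, 2)) = Rational(-11, 6))
Add(501, Mul(353, Mul(Mul(-10, -3), Function('I')(Add(-2, -4), -5)))) = Add(501, Mul(353, Mul(Mul(-10, -3), Rational(-11, 6)))) = Add(501, Mul(353, Mul(30, Rational(-11, 6)))) = Add(501, Mul(353, -55)) = Add(501, -19415) = -18914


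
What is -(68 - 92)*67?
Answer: 1608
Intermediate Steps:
-(68 - 92)*67 = -(-24)*67 = -1*(-1608) = 1608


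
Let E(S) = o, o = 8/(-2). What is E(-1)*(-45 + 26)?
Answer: 76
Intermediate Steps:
o = -4 (o = 8*(-½) = -4)
E(S) = -4
E(-1)*(-45 + 26) = -4*(-45 + 26) = -4*(-19) = 76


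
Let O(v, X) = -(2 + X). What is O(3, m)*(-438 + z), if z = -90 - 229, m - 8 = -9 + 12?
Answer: 9841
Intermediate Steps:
m = 11 (m = 8 + (-9 + 12) = 8 + 3 = 11)
O(v, X) = -2 - X
z = -319
O(3, m)*(-438 + z) = (-2 - 1*11)*(-438 - 319) = (-2 - 11)*(-757) = -13*(-757) = 9841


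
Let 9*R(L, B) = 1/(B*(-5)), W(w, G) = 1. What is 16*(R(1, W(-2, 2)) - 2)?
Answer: -1456/45 ≈ -32.356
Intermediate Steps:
R(L, B) = -1/(45*B) (R(L, B) = 1/(9*((B*(-5)))) = 1/(9*((-5*B))) = (-1/(5*B))/9 = -1/(45*B))
16*(R(1, W(-2, 2)) - 2) = 16*(-1/45/1 - 2) = 16*(-1/45*1 - 2) = 16*(-1/45 - 2) = 16*(-91/45) = -1456/45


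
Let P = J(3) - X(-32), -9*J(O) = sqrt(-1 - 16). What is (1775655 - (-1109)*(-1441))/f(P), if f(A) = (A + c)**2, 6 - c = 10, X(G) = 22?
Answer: 14384466/(234 + I*sqrt(17))**2 ≈ 262.46 - 9.2519*I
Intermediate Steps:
c = -4 (c = 6 - 1*10 = 6 - 10 = -4)
J(O) = -I*sqrt(17)/9 (J(O) = -sqrt(-1 - 16)/9 = -I*sqrt(17)/9)
P = -22 - I*sqrt(17)/9 (P = -I*sqrt(17)/9 - 1*22 = -I*sqrt(17)/9 - 22 = -22 - I*sqrt(17)/9 ≈ -22.0 - 0.45812*I)
f(A) = (-4 + A)**2 (f(A) = (A - 4)**2 = (-4 + A)**2)
(1775655 - (-1109)*(-1441))/f(P) = (1775655 - (-1109)*(-1441))/((-4 + (-22 - I*sqrt(17)/9))**2) = (1775655 - 1*1598069)/((-26 - I*sqrt(17)/9)**2) = (1775655 - 1598069)/(-26 - I*sqrt(17)/9)**2 = 177586/(-26 - I*sqrt(17)/9)**2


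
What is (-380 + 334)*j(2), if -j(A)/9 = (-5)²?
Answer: 10350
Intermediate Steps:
j(A) = -225 (j(A) = -9*(-5)² = -9*25 = -225)
(-380 + 334)*j(2) = (-380 + 334)*(-225) = -46*(-225) = 10350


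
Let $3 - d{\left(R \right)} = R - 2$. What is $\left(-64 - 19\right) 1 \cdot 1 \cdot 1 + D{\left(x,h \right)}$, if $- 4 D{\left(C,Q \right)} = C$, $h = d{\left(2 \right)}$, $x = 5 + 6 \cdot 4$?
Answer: $- \frac{361}{4} \approx -90.25$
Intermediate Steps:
$x = 29$ ($x = 5 + 24 = 29$)
$d{\left(R \right)} = 5 - R$ ($d{\left(R \right)} = 3 - \left(R - 2\right) = 3 - \left(-2 + R\right) = 5 - R$)
$h = 3$ ($h = 5 - 2 = 3$)
$D{\left(C,Q \right)} = - \frac{C}{4}$
$\left(-64 - 19\right) 1 \cdot 1 \cdot 1 + D{\left(x,h \right)} = \left(-64 - 19\right) 1 \cdot 1 \cdot 1 - \frac{29}{4} = - 83 \cdot 1 \cdot 1 - \frac{29}{4} = \left(-83\right) 1 - \frac{29}{4} = -83 - \frac{29}{4} = - \frac{361}{4}$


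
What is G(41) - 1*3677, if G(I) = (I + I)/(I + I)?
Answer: -3676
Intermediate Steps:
G(I) = 1 (G(I) = (2*I)/((2*I)) = (2*I)*(1/(2*I)) = 1)
G(41) - 1*3677 = 1 - 1*3677 = 1 - 3677 = -3676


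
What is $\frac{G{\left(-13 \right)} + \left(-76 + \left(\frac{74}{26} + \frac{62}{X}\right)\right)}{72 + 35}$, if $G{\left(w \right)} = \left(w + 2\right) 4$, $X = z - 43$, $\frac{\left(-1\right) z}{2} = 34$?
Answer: $- \frac{169859}{154401} \approx -1.1001$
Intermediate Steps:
$z = -68$ ($z = \left(-2\right) 34 = -68$)
$X = -111$ ($X = -68 - 43 = -111$)
$G{\left(w \right)} = 8 + 4 w$ ($G{\left(w \right)} = \left(2 + w\right) 4 = 8 + 4 w$)
$\frac{G{\left(-13 \right)} + \left(-76 + \left(\frac{74}{26} + \frac{62}{X}\right)\right)}{72 + 35} = \frac{\left(8 + 4 \left(-13\right)\right) + \left(-76 + \left(\frac{74}{26} + \frac{62}{-111}\right)\right)}{72 + 35} = \frac{\left(8 - 52\right) + \left(-76 + \left(74 \cdot \frac{1}{26} + 62 \left(- \frac{1}{111}\right)\right)\right)}{107} = \left(-44 + \left(-76 + \left(\frac{37}{13} - \frac{62}{111}\right)\right)\right) \frac{1}{107} = \left(-44 + \left(-76 + \frac{3301}{1443}\right)\right) \frac{1}{107} = \left(-44 - \frac{106367}{1443}\right) \frac{1}{107} = \left(- \frac{169859}{1443}\right) \frac{1}{107} = - \frac{169859}{154401}$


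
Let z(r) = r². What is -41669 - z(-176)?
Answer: -72645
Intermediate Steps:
-41669 - z(-176) = -41669 - 1*(-176)² = -41669 - 1*30976 = -41669 - 30976 = -72645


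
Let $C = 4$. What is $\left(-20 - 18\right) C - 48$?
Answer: $-200$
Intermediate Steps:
$\left(-20 - 18\right) C - 48 = \left(-20 - 18\right) 4 - 48 = \left(-38\right) 4 - 48 = -152 - 48 = -200$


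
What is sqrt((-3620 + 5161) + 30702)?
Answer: sqrt(32243) ≈ 179.56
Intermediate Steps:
sqrt((-3620 + 5161) + 30702) = sqrt(1541 + 30702) = sqrt(32243)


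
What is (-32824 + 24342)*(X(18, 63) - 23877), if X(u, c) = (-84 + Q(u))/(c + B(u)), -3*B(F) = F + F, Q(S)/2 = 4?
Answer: 10329405046/51 ≈ 2.0254e+8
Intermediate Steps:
Q(S) = 8 (Q(S) = 2*4 = 8)
B(F) = -2*F/3 (B(F) = -(F + F)/3 = -2*F/3)
X(u, c) = -76/(c - 2*u/3) (X(u, c) = (-84 + 8)/(c - 2*u/3) = -76/(c - 2*u/3))
(-32824 + 24342)*(X(18, 63) - 23877) = (-32824 + 24342)*(228/(-3*63 + 2*18) - 23877) = -8482*(228/(-189 + 36) - 23877) = -8482*(228/(-153) - 23877) = -8482*(228*(-1/153) - 23877) = -8482*(-76/51 - 23877) = -8482*(-1217803/51) = 10329405046/51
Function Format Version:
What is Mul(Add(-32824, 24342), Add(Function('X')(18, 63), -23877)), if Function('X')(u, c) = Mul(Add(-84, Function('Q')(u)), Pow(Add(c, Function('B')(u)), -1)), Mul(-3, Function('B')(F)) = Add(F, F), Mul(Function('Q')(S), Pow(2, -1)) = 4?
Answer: Rational(10329405046, 51) ≈ 2.0254e+8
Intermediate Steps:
Function('Q')(S) = 8 (Function('Q')(S) = Mul(2, 4) = 8)
Function('B')(F) = Mul(Rational(-2, 3), F) (Function('B')(F) = Mul(Rational(-1, 3), Add(F, F)) = Mul(Rational(-1, 3), Mul(2, F)) = Mul(Rational(-2, 3), F))
Function('X')(u, c) = Mul(-76, Pow(Add(c, Mul(Rational(-2, 3), u)), -1)) (Function('X')(u, c) = Mul(Add(-84, 8), Pow(Add(c, Mul(Rational(-2, 3), u)), -1)) = Mul(-76, Pow(Add(c, Mul(Rational(-2, 3), u)), -1)))
Mul(Add(-32824, 24342), Add(Function('X')(18, 63), -23877)) = Mul(Add(-32824, 24342), Add(Mul(228, Pow(Add(Mul(-3, 63), Mul(2, 18)), -1)), -23877)) = Mul(-8482, Add(Mul(228, Pow(Add(-189, 36), -1)), -23877)) = Mul(-8482, Add(Mul(228, Pow(-153, -1)), -23877)) = Mul(-8482, Add(Mul(228, Rational(-1, 153)), -23877)) = Mul(-8482, Add(Rational(-76, 51), -23877)) = Mul(-8482, Rational(-1217803, 51)) = Rational(10329405046, 51)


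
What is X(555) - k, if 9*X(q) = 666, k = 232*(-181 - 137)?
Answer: 73850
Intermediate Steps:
k = -73776 (k = 232*(-318) = -73776)
X(q) = 74 (X(q) = (⅑)*666 = 74)
X(555) - k = 74 - 1*(-73776) = 74 + 73776 = 73850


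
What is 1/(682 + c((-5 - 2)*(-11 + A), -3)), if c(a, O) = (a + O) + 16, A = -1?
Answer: 1/779 ≈ 0.0012837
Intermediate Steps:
c(a, O) = 16 + O + a (c(a, O) = (O + a) + 16 = 16 + O + a)
1/(682 + c((-5 - 2)*(-11 + A), -3)) = 1/(682 + (16 - 3 + (-5 - 2)*(-11 - 1))) = 1/(682 + (16 - 3 - 7*(-12))) = 1/(682 + (16 - 3 + 84)) = 1/(682 + 97) = 1/779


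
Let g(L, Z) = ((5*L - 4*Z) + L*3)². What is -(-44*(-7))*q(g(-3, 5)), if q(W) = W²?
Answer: -1154413568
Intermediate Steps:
g(L, Z) = (-4*Z + 8*L)² (g(L, Z) = ((-4*Z + 5*L) + 3*L)² = (-4*Z + 8*L)²)
-(-44*(-7))*q(g(-3, 5)) = -(-44*(-7))*(16*(-1*5 + 2*(-3))²)² = -308*(16*(-5 - 6)²)² = -308*(16*(-11)²)² = -308*(16*121)² = -308*1936² = -308*3748096 = -1*1154413568 = -1154413568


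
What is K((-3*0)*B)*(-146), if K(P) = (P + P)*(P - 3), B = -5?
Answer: 0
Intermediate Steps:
K(P) = 2*P*(-3 + P) (K(P) = (2*P)*(-3 + P) = 2*P*(-3 + P))
K((-3*0)*B)*(-146) = (2*(-3*0*(-5))*(-3 - 3*0*(-5)))*(-146) = (2*(0*(-5))*(-3 + 0*(-5)))*(-146) = (2*0*(-3 + 0))*(-146) = (2*0*(-3))*(-146) = 0*(-146) = 0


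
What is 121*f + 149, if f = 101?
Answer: 12370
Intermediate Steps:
121*f + 149 = 121*101 + 149 = 12221 + 149 = 12370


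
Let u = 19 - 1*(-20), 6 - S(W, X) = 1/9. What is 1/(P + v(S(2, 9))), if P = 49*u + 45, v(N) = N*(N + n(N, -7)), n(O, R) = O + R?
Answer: 81/160715 ≈ 0.00050400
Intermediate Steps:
S(W, X) = 53/9 (S(W, X) = 6 - 1/9 = 6 - 1*⅑ = 6 - ⅑ = 53/9)
u = 39 (u = 19 + 20 = 39)
v(N) = N*(-7 + 2*N) (v(N) = N*(N + (N - 7)) = N*(N + (-7 + N)) = N*(-7 + 2*N))
P = 1956 (P = 49*39 + 45 = 1911 + 45 = 1956)
1/(P + v(S(2, 9))) = 1/(1956 + 53*(-7 + 2*(53/9))/9) = 1/(1956 + 53*(-7 + 106/9)/9) = 1/(1956 + (53/9)*(43/9)) = 1/(1956 + 2279/81) = 1/(160715/81) = 81/160715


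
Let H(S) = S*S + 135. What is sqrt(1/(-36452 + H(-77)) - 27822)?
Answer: I*sqrt(6422921156389)/15194 ≈ 166.8*I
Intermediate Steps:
H(S) = 135 + S**2 (H(S) = S**2 + 135 = 135 + S**2)
sqrt(1/(-36452 + H(-77)) - 27822) = sqrt(1/(-36452 + (135 + (-77)**2)) - 27822) = sqrt(1/(-36452 + (135 + 5929)) - 27822) = sqrt(1/(-36452 + 6064) - 27822) = sqrt(1/(-30388) - 27822) = sqrt(-1/30388 - 27822) = sqrt(-845454937/30388) = I*sqrt(6422921156389)/15194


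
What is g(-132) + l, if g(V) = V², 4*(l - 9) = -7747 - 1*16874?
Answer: 45111/4 ≈ 11278.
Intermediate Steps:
l = -24585/4 (l = 9 + (-7747 - 1*16874)/4 = 9 + (-7747 - 16874)/4 = 9 + (¼)*(-24621) = 9 - 24621/4 = -24585/4 ≈ -6146.3)
g(-132) + l = (-132)² - 24585/4 = 17424 - 24585/4 = 45111/4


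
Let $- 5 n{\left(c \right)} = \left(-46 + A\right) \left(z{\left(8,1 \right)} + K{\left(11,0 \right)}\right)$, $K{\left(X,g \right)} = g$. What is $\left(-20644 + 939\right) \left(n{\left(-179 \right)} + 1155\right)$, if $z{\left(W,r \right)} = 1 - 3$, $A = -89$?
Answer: $-21695205$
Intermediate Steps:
$z{\left(W,r \right)} = -2$ ($z{\left(W,r \right)} = 1 - 3 = -2$)
$n{\left(c \right)} = -54$ ($n{\left(c \right)} = - \frac{\left(-46 - 89\right) \left(-2 + 0\right)}{5} = - \frac{\left(-135\right) \left(-2\right)}{5} = \left(- \frac{1}{5}\right) 270 = -54$)
$\left(-20644 + 939\right) \left(n{\left(-179 \right)} + 1155\right) = \left(-20644 + 939\right) \left(-54 + 1155\right) = \left(-19705\right) 1101 = -21695205$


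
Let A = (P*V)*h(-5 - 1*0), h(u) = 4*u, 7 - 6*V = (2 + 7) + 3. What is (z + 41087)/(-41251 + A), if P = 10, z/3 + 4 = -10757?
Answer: -26412/123253 ≈ -0.21429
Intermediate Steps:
z = -32283 (z = -12 + 3*(-10757) = -12 - 32271 = -32283)
V = -⅚ (V = 7/6 - ((2 + 7) + 3)/6 = 7/6 - (9 + 3)/6 = 7/6 - ⅙*12 = 7/6 - 2 = -⅚ ≈ -0.83333)
A = 500/3 (A = (10*(-⅚))*(4*(-5 - 1*0)) = -100*(-5 + 0)/3 = -100*(-5)/3 = -25/3*(-20) = 500/3 ≈ 166.67)
(z + 41087)/(-41251 + A) = (-32283 + 41087)/(-41251 + 500/3) = 8804/(-123253/3) = 8804*(-3/123253) = -26412/123253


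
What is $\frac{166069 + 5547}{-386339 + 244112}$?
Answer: $- \frac{171616}{142227} \approx -1.2066$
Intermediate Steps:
$\frac{166069 + 5547}{-386339 + 244112} = \frac{171616}{-142227} = 171616 \left(- \frac{1}{142227}\right) = - \frac{171616}{142227}$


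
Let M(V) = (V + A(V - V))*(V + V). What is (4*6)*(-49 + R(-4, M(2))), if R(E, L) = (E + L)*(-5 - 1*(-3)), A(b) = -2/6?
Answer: -1304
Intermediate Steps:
A(b) = -1/3 (A(b) = -2*1/6 = -1/3)
M(V) = 2*V*(-1/3 + V) (M(V) = (V - 1/3)*(V + V) = (-1/3 + V)*(2*V) = 2*V*(-1/3 + V))
R(E, L) = -2*E - 2*L (R(E, L) = (E + L)*(-5 + 3) = (E + L)*(-2) = -2*E - 2*L)
(4*6)*(-49 + R(-4, M(2))) = (4*6)*(-49 + (-2*(-4) - 4*2*(-1 + 3*2)/3)) = 24*(-49 + (8 - 4*2*(-1 + 6)/3)) = 24*(-49 + (8 - 4*2*5/3)) = 24*(-49 + (8 - 2*20/3)) = 24*(-49 + (8 - 40/3)) = 24*(-49 - 16/3) = 24*(-163/3) = -1304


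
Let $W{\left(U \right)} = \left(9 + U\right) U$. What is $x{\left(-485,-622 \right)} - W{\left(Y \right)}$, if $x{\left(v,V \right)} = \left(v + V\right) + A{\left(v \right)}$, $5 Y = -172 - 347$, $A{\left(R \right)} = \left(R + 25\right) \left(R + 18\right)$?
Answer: $\frac{5096819}{25} \approx 2.0387 \cdot 10^{5}$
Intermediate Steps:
$A{\left(R \right)} = \left(18 + R\right) \left(25 + R\right)$ ($A{\left(R \right)} = \left(25 + R\right) \left(18 + R\right) = \left(18 + R\right) \left(25 + R\right)$)
$Y = - \frac{519}{5}$ ($Y = \frac{-172 - 347}{5} = \frac{1}{5} \left(-519\right) = - \frac{519}{5} \approx -103.8$)
$x{\left(v,V \right)} = 450 + V + v^{2} + 44 v$ ($x{\left(v,V \right)} = \left(v + V\right) + \left(450 + v^{2} + 43 v\right) = \left(V + v\right) + \left(450 + v^{2} + 43 v\right) = 450 + V + v^{2} + 44 v$)
$W{\left(U \right)} = U \left(9 + U\right)$
$x{\left(-485,-622 \right)} - W{\left(Y \right)} = \left(450 - 622 + \left(-485\right)^{2} + 44 \left(-485\right)\right) - - \frac{519 \left(9 - \frac{519}{5}\right)}{5} = \left(450 - 622 + 235225 - 21340\right) - \left(- \frac{519}{5}\right) \left(- \frac{474}{5}\right) = 213713 - \frac{246006}{25} = \frac{5096819}{25}$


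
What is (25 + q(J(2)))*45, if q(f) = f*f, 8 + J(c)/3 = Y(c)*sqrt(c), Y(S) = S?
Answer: 30285 - 12960*sqrt(2) ≈ 11957.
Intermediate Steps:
J(c) = -24 + 3*c**(3/2) (J(c) = -24 + 3*(c*sqrt(c)) = -24 + 3*c**(3/2))
q(f) = f**2
(25 + q(J(2)))*45 = (25 + (-24 + 3*2**(3/2))**2)*45 = (25 + (-24 + 3*(2*sqrt(2)))**2)*45 = (25 + (-24 + 6*sqrt(2))**2)*45 = 1125 + 45*(-24 + 6*sqrt(2))**2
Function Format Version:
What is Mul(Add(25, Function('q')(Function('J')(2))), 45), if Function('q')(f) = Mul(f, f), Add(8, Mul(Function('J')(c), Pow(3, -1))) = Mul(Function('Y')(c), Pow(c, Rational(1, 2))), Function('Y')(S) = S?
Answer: Add(30285, Mul(-12960, Pow(2, Rational(1, 2)))) ≈ 11957.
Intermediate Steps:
Function('J')(c) = Add(-24, Mul(3, Pow(c, Rational(3, 2)))) (Function('J')(c) = Add(-24, Mul(3, Mul(c, Pow(c, Rational(1, 2))))) = Add(-24, Mul(3, Pow(c, Rational(3, 2)))))
Function('q')(f) = Pow(f, 2)
Mul(Add(25, Function('q')(Function('J')(2))), 45) = Mul(Add(25, Pow(Add(-24, Mul(3, Pow(2, Rational(3, 2)))), 2)), 45) = Mul(Add(25, Pow(Add(-24, Mul(3, Mul(2, Pow(2, Rational(1, 2))))), 2)), 45) = Mul(Add(25, Pow(Add(-24, Mul(6, Pow(2, Rational(1, 2)))), 2)), 45) = Add(1125, Mul(45, Pow(Add(-24, Mul(6, Pow(2, Rational(1, 2)))), 2)))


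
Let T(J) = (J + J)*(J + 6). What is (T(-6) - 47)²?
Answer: 2209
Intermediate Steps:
T(J) = 2*J*(6 + J) (T(J) = (2*J)*(6 + J) = 2*J*(6 + J))
(T(-6) - 47)² = (2*(-6)*(6 - 6) - 47)² = (2*(-6)*0 - 47)² = (0 - 47)² = (-47)² = 2209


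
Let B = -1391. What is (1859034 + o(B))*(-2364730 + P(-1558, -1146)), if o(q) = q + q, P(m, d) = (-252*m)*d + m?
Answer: -839590620408448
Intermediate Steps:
P(m, d) = m - 252*d*m (P(m, d) = -252*d*m + m = m - 252*d*m)
o(q) = 2*q
(1859034 + o(B))*(-2364730 + P(-1558, -1146)) = (1859034 + 2*(-1391))*(-2364730 - 1558*(1 - 252*(-1146))) = (1859034 - 2782)*(-2364730 - 1558*(1 + 288792)) = 1856252*(-2364730 - 1558*288793) = 1856252*(-2364730 - 449939494) = 1856252*(-452304224) = -839590620408448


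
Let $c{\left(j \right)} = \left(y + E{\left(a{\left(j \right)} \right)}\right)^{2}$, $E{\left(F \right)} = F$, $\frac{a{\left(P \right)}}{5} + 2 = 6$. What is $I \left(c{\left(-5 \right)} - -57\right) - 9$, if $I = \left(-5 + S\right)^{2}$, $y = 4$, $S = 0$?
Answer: $15816$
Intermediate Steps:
$a{\left(P \right)} = 20$ ($a{\left(P \right)} = -10 + 5 \cdot 6 = -10 + 30 = 20$)
$I = 25$ ($I = \left(-5 + 0\right)^{2} = \left(-5\right)^{2} = 25$)
$c{\left(j \right)} = 576$ ($c{\left(j \right)} = \left(4 + 20\right)^{2} = 24^{2} = 576$)
$I \left(c{\left(-5 \right)} - -57\right) - 9 = 25 \left(576 - -57\right) - 9 = 25 \left(576 + 57\right) - 9 = 25 \cdot 633 - 9 = 15825 - 9 = 15816$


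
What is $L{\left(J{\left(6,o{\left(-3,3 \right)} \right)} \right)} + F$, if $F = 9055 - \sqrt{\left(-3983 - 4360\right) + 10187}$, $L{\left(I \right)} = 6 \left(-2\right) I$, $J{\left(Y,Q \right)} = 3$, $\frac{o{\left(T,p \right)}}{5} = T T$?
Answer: $9019 - 2 \sqrt{461} \approx 8976.1$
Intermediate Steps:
$o{\left(T,p \right)} = 5 T^{2}$ ($o{\left(T,p \right)} = 5 T T = 5 T^{2}$)
$L{\left(I \right)} = - 12 I$
$F = 9055 - 2 \sqrt{461}$ ($F = 9055 - \sqrt{\left(-3983 - 4360\right) + 10187} = 9055 - \sqrt{-8343 + 10187} = 9055 - \sqrt{1844} = 9055 - 2 \sqrt{461} \approx 9012.1$)
$L{\left(J{\left(6,o{\left(-3,3 \right)} \right)} \right)} + F = \left(-12\right) 3 + \left(9055 - 2 \sqrt{461}\right) = -36 + \left(9055 - 2 \sqrt{461}\right) = 9019 - 2 \sqrt{461}$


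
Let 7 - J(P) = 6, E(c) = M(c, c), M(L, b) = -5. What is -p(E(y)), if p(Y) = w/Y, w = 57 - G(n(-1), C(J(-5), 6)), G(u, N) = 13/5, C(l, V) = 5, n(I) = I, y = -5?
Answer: 272/25 ≈ 10.880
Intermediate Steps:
E(c) = -5
J(P) = 1 (J(P) = 7 - 1*6 = 7 - 6 = 1)
G(u, N) = 13/5 (G(u, N) = 13*(1/5) = 13/5)
w = 272/5 (w = 57 - 1*13/5 = 57 - 13/5 = 272/5 ≈ 54.400)
p(Y) = 272/(5*Y)
-p(E(y)) = -272/(5*(-5)) = -272*(-1)/(5*5) = -1*(-272/25) = 272/25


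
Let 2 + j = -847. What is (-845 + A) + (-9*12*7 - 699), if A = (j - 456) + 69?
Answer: -3536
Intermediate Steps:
j = -849 (j = -2 - 847 = -849)
A = -1236 (A = (-849 - 456) + 69 = -1305 + 69 = -1236)
(-845 + A) + (-9*12*7 - 699) = (-845 - 1236) + (-9*12*7 - 699) = -2081 + (-108*7 - 699) = -2081 + (-756 - 699) = -2081 - 1455 = -3536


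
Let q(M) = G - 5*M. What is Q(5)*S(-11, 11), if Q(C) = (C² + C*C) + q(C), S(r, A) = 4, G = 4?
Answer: 116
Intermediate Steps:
q(M) = 4 - 5*M
Q(C) = 4 - 5*C + 2*C² (Q(C) = (C² + C*C) + (4 - 5*C) = (C² + C²) + (4 - 5*C) = 2*C² + (4 - 5*C) = 4 - 5*C + 2*C²)
Q(5)*S(-11, 11) = (4 - 5*5 + 2*5²)*4 = (4 - 25 + 2*25)*4 = (4 - 25 + 50)*4 = 29*4 = 116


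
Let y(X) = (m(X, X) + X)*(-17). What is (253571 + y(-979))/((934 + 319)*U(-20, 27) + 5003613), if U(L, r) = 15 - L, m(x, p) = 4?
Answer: 135073/2523734 ≈ 0.053521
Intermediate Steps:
y(X) = -68 - 17*X (y(X) = (4 + X)*(-17) = -68 - 17*X)
(253571 + y(-979))/((934 + 319)*U(-20, 27) + 5003613) = (253571 + (-68 - 17*(-979)))/((934 + 319)*(15 - 1*(-20)) + 5003613) = (253571 + (-68 + 16643))/(1253*(15 + 20) + 5003613) = (253571 + 16575)/(1253*35 + 5003613) = 270146/(43855 + 5003613) = 270146/5047468 = 270146*(1/5047468) = 135073/2523734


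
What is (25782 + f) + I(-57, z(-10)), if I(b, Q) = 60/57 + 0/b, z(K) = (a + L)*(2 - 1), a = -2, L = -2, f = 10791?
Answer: 694907/19 ≈ 36574.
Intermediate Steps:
z(K) = -4 (z(K) = (-2 - 2)*(2 - 1) = -4*1 = -4)
I(b, Q) = 20/19 (I(b, Q) = 60*(1/57) + 0 = 20/19 + 0 = 20/19)
(25782 + f) + I(-57, z(-10)) = (25782 + 10791) + 20/19 = 36573 + 20/19 = 694907/19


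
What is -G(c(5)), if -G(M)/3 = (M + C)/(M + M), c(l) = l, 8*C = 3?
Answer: 129/80 ≈ 1.6125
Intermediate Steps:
C = 3/8 (C = (⅛)*3 = 3/8 ≈ 0.37500)
G(M) = -3*(3/8 + M)/(2*M) (G(M) = -3*(M + 3/8)/(M + M) = -3*(3/8 + M)/(2*M))
-G(c(5)) = -3*(-3 - 8*5)/(16*5) = -3*(-3 - 40)/(16*5) = -3*(-43)/(16*5) = -1*(-129/80) = 129/80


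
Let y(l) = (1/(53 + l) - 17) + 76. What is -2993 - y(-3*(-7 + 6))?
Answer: -170913/56 ≈ -3052.0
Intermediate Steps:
y(l) = 59 + 1/(53 + l) (y(l) = (-17 + 1/(53 + l)) + 76 = 59 + 1/(53 + l))
-2993 - y(-3*(-7 + 6)) = -2993 - (3128 + 59*(-3*(-7 + 6)))/(53 - 3*(-7 + 6)) = -2993 - (3128 + 59*(-3*(-1)))/(53 - 3*(-1)) = -2993 - (3128 + 59*3)/(53 + 3) = -2993 - (3128 + 177)/56 = -2993 - 3305/56 = -170913/56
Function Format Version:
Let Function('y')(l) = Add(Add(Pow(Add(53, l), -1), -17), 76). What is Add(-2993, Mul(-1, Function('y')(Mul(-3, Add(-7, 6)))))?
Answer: Rational(-170913, 56) ≈ -3052.0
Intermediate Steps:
Function('y')(l) = Add(59, Pow(Add(53, l), -1)) (Function('y')(l) = Add(Add(-17, Pow(Add(53, l), -1)), 76) = Add(59, Pow(Add(53, l), -1)))
Add(-2993, Mul(-1, Function('y')(Mul(-3, Add(-7, 6))))) = Add(-2993, Mul(-1, Mul(Pow(Add(53, Mul(-3, Add(-7, 6))), -1), Add(3128, Mul(59, Mul(-3, Add(-7, 6))))))) = Add(-2993, Mul(-1, Mul(Pow(Add(53, Mul(-3, -1)), -1), Add(3128, Mul(59, Mul(-3, -1)))))) = Add(-2993, Mul(-1, Mul(Pow(Add(53, 3), -1), Add(3128, Mul(59, 3))))) = Add(-2993, Mul(-1, Mul(Pow(56, -1), Add(3128, 177)))) = Add(-2993, Mul(-1, Mul(Rational(1, 56), 3305))) = Add(-2993, Mul(-1, Rational(3305, 56))) = Add(-2993, Rational(-3305, 56)) = Rational(-170913, 56)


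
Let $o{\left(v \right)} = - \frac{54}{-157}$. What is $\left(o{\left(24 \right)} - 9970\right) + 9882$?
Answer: $- \frac{13762}{157} \approx -87.656$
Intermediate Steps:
$o{\left(v \right)} = \frac{54}{157}$ ($o{\left(v \right)} = \left(-54\right) \left(- \frac{1}{157}\right) = \frac{54}{157}$)
$\left(o{\left(24 \right)} - 9970\right) + 9882 = \left(\frac{54}{157} - 9970\right) + 9882 = - \frac{1565236}{157} + 9882 = - \frac{13762}{157}$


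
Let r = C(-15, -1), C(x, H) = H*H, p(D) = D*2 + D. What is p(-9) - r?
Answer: -28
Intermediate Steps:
p(D) = 3*D (p(D) = 2*D + D = 3*D)
C(x, H) = H²
r = 1 (r = (-1)² = 1)
p(-9) - r = 3*(-9) - 1*1 = -27 - 1 = -28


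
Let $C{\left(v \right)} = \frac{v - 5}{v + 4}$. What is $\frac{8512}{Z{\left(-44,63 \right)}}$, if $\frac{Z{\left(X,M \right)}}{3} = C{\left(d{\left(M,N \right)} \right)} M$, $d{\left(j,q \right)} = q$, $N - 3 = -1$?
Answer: $- \frac{2432}{27} \approx -90.074$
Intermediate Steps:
$N = 2$ ($N = 3 - 1 = 2$)
$C{\left(v \right)} = \frac{-5 + v}{4 + v}$
$Z{\left(X,M \right)} = - \frac{3 M}{2}$ ($Z{\left(X,M \right)} = 3 \frac{-5 + 2}{4 + 2} M = 3 \cdot \frac{1}{6} \left(-3\right) M = 3 \left(- \frac{M}{2}\right) = - \frac{3 M}{2}$)
$\frac{8512}{Z{\left(-44,63 \right)}} = \frac{8512}{\left(- \frac{3}{2}\right) 63} = \frac{8512}{- \frac{189}{2}} = 8512 \left(- \frac{2}{189}\right) = - \frac{2432}{27}$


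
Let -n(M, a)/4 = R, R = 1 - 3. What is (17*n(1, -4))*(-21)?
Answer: -2856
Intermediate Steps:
R = -2
n(M, a) = 8 (n(M, a) = -4*(-2) = 8)
(17*n(1, -4))*(-21) = (17*8)*(-21) = 136*(-21) = -2856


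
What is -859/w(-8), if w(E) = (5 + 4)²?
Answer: -859/81 ≈ -10.605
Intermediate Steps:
w(E) = 81 (w(E) = 9² = 81)
-859/w(-8) = -859/81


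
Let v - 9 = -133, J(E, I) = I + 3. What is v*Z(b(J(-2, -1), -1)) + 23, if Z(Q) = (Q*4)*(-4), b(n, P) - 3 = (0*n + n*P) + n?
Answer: 5975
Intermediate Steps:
J(E, I) = 3 + I
v = -124 (v = 9 - 133 = -124)
b(n, P) = 3 + n + P*n (b(n, P) = 3 + ((0*n + n*P) + n) = 3 + ((0 + P*n) + n) = 3 + (P*n + n) = 3 + (n + P*n) = 3 + n + P*n)
Z(Q) = -16*Q (Z(Q) = (4*Q)*(-4) = -16*Q)
v*Z(b(J(-2, -1), -1)) + 23 = -(-1984)*(3 + (3 - 1) - (3 - 1)) + 23 = -(-1984)*(3 + 2 - 1*2) + 23 = -(-1984)*(3 + 2 - 2) + 23 = -(-1984)*3 + 23 = -124*(-48) + 23 = 5952 + 23 = 5975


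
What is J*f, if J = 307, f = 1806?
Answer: 554442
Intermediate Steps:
J*f = 307*1806 = 554442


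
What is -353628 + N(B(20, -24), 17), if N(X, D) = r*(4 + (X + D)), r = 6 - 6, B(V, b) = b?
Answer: -353628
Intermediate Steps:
r = 0
N(X, D) = 0 (N(X, D) = 0*(4 + (X + D)) = 0*(4 + (D + X)) = 0*(4 + D + X) = 0)
-353628 + N(B(20, -24), 17) = -353628 + 0 = -353628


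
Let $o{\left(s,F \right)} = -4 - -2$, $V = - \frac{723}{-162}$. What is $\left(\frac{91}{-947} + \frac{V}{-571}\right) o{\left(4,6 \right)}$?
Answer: $\frac{3034121}{14599899} \approx 0.20782$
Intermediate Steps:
$V = \frac{241}{54}$ ($V = \left(-723\right) \left(- \frac{1}{162}\right) = \frac{241}{54} \approx 4.463$)
$o{\left(s,F \right)} = -2$ ($o{\left(s,F \right)} = -4 + 2 = -2$)
$\left(\frac{91}{-947} + \frac{V}{-571}\right) o{\left(4,6 \right)} = \left(\frac{91}{-947} + \frac{241}{54 \left(-571\right)}\right) \left(-2\right) = \left(91 \left(- \frac{1}{947}\right) + \frac{241}{54} \left(- \frac{1}{571}\right)\right) \left(-2\right) = \left(- \frac{91}{947} - \frac{241}{30834}\right) \left(-2\right) = \left(- \frac{3034121}{29199798}\right) \left(-2\right) = \frac{3034121}{14599899}$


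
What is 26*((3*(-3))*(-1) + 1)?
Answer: 260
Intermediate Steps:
26*((3*(-3))*(-1) + 1) = 26*(-9*(-1) + 1) = 26*(9 + 1) = 26*10 = 260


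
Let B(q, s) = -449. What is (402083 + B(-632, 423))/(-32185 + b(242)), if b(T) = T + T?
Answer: -133878/10567 ≈ -12.669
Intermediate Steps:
b(T) = 2*T
(402083 + B(-632, 423))/(-32185 + b(242)) = (402083 - 449)/(-32185 + 2*242) = 401634/(-32185 + 484) = 401634/(-31701) = 401634*(-1/31701) = -133878/10567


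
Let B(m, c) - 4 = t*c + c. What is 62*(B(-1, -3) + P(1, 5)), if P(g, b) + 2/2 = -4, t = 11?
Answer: -2294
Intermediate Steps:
P(g, b) = -5 (P(g, b) = -1 - 4 = -5)
B(m, c) = 4 + 12*c (B(m, c) = 4 + (11*c + c) = 4 + 12*c)
62*(B(-1, -3) + P(1, 5)) = 62*((4 + 12*(-3)) - 5) = 62*((4 - 36) - 5) = 62*(-32 - 5) = 62*(-37) = -2294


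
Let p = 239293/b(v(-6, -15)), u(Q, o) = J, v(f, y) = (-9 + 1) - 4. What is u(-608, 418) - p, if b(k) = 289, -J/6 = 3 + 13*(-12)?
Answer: 26009/289 ≈ 89.997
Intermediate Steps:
v(f, y) = -12 (v(f, y) = -8 - 4 = -12)
J = 918 (J = -6*(3 + 13*(-12)) = -6*(3 - 156) = -6*(-153) = 918)
u(Q, o) = 918
p = 239293/289 ≈ 828.00
u(-608, 418) - p = 918 - 1*239293/289 = 918 - 239293/289 = 26009/289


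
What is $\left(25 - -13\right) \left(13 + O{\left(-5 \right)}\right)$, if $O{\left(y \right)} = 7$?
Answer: $760$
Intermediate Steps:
$\left(25 - -13\right) \left(13 + O{\left(-5 \right)}\right) = \left(25 - -13\right) \left(13 + 7\right) = \left(25 + 13\right) 20 = 38 \cdot 20 = 760$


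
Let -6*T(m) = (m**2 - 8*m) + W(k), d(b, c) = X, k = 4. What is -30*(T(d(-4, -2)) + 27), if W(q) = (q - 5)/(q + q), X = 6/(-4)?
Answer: -5915/8 ≈ -739.38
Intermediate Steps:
X = -3/2 (X = 6*(-1/4) = -3/2 ≈ -1.5000)
d(b, c) = -3/2
W(q) = (-5 + q)/(2*q) (W(q) = (-5 + q)/((2*q)) = (-5 + q)*(1/(2*q)) = (-5 + q)/(2*q))
T(m) = 1/48 - m**2/6 + 4*m/3 (T(m) = -((m**2 - 8*m) + (1/2)*(-5 + 4)/4)/6 = -((m**2 - 8*m) + (1/2)*(1/4)*(-1))/6 = -((m**2 - 8*m) - 1/8)/6 = -(-1/8 + m**2 - 8*m)/6 = 1/48 - m**2/6 + 4*m/3)
-30*(T(d(-4, -2)) + 27) = -30*((1/48 - (-3/2)**2/6 + (4/3)*(-3/2)) + 27) = -30*((1/48 - 1/6*9/4 - 2) + 27) = -30*((1/48 - 3/8 - 2) + 27) = -30*(-113/48 + 27) = -30*1183/48 = -5915/8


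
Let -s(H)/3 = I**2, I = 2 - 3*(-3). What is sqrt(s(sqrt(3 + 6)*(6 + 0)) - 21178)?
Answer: I*sqrt(21541) ≈ 146.77*I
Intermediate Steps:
I = 11 (I = 2 + 9 = 11)
s(H) = -363 (s(H) = -3*11**2 = -3*121 = -363)
sqrt(s(sqrt(3 + 6)*(6 + 0)) - 21178) = sqrt(-363 - 21178) = sqrt(-21541) = I*sqrt(21541)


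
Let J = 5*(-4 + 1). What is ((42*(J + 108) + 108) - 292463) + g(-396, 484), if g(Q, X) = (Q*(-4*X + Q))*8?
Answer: 7099327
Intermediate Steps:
J = -15 (J = 5*(-3) = -15)
g(Q, X) = 8*Q*(Q - 4*X) (g(Q, X) = (Q*(Q - 4*X))*8 = 8*Q*(Q - 4*X))
((42*(J + 108) + 108) - 292463) + g(-396, 484) = ((42*(-15 + 108) + 108) - 292463) + 8*(-396)*(-396 - 4*484) = ((42*93 + 108) - 292463) + 8*(-396)*(-396 - 1936) = ((3906 + 108) - 292463) + 8*(-396)*(-2332) = (4014 - 292463) + 7387776 = -288449 + 7387776 = 7099327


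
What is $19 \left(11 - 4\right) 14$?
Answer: $1862$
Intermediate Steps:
$19 \left(11 - 4\right) 14 = 19 \cdot 7 \cdot 14 = 133 \cdot 14 = 1862$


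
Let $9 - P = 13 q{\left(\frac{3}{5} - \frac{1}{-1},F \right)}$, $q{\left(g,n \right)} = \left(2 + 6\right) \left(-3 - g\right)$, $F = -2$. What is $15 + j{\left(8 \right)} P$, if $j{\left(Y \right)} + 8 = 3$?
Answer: $-2422$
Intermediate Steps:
$j{\left(Y \right)} = -5$ ($j{\left(Y \right)} = -8 + 3 = -5$)
$q{\left(g,n \right)} = -24 - 8 g$ ($q{\left(g,n \right)} = 8 \left(-3 - g\right) = -24 - 8 g$)
$P = \frac{2437}{5}$ ($P = 9 - 13 \left(-24 - 8 \left(\frac{3}{5} - \frac{1}{-1}\right)\right) = 9 - 13 \left(-24 - 8 \left(3 \cdot \frac{1}{5} - -1\right)\right) = 9 - 13 \left(-24 - 8 \left(\frac{3}{5} + 1\right)\right) = 9 - 13 \left(-24 - \frac{64}{5}\right) = 9 - 13 \left(- \frac{184}{5}\right) = 9 - - \frac{2392}{5} = 9 + \frac{2392}{5} = \frac{2437}{5} \approx 487.4$)
$15 + j{\left(8 \right)} P = 15 - 2437 = -2422$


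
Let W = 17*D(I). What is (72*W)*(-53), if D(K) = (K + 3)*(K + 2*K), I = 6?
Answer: -10509264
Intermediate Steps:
D(K) = 3*K*(3 + K) (D(K) = (3 + K)*(3*K) = 3*K*(3 + K))
W = 2754 (W = 17*(3*6*(3 + 6)) = 17*(3*6*9) = 17*162 = 2754)
(72*W)*(-53) = (72*2754)*(-53) = 198288*(-53) = -10509264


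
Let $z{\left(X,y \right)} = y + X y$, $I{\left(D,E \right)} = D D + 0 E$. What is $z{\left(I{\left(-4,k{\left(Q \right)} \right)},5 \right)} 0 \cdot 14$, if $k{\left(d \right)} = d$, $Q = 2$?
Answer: $0$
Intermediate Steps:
$I{\left(D,E \right)} = D^{2}$ ($I{\left(D,E \right)} = D^{2} + 0 = D^{2}$)
$z{\left(I{\left(-4,k{\left(Q \right)} \right)},5 \right)} 0 \cdot 14 = 5 \left(1 + \left(-4\right)^{2}\right) 0 \cdot 14 = 5 \left(1 + 16\right) 0 \cdot 14 = 5 \cdot 17 \cdot 0 \cdot 14 = 85 \cdot 0 \cdot 14 = 0 \cdot 14 = 0$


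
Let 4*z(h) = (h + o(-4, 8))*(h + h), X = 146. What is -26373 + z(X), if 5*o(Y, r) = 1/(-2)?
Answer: -157223/10 ≈ -15722.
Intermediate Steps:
o(Y, r) = -⅒ (o(Y, r) = (⅕)/(-2) = (⅕)*(-½) = -⅒)
z(h) = h*(-⅒ + h)/2 (z(h) = ((h - ⅒)*(h + h))/4 = ((-⅒ + h)*(2*h))/4 = (2*h*(-⅒ + h))/4 = h*(-⅒ + h)/2)
-26373 + z(X) = -26373 + (1/20)*146*(-1 + 10*146) = -26373 + (1/20)*146*(-1 + 1460) = -26373 + (1/20)*146*1459 = -26373 + 106507/10 = -157223/10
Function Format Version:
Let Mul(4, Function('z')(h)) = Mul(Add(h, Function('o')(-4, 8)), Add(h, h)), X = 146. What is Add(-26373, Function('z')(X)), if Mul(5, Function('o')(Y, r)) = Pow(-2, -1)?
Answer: Rational(-157223, 10) ≈ -15722.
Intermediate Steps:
Function('o')(Y, r) = Rational(-1, 10) (Function('o')(Y, r) = Mul(Rational(1, 5), Pow(-2, -1)) = Mul(Rational(1, 5), Rational(-1, 2)) = Rational(-1, 10))
Function('z')(h) = Mul(Rational(1, 2), h, Add(Rational(-1, 10), h)) (Function('z')(h) = Mul(Rational(1, 4), Mul(Add(h, Rational(-1, 10)), Add(h, h))) = Mul(Rational(1, 4), Mul(Add(Rational(-1, 10), h), Mul(2, h))) = Mul(Rational(1, 4), Mul(2, h, Add(Rational(-1, 10), h))) = Mul(Rational(1, 2), h, Add(Rational(-1, 10), h)))
Add(-26373, Function('z')(X)) = Add(-26373, Mul(Rational(1, 20), 146, Add(-1, Mul(10, 146)))) = Add(-26373, Mul(Rational(1, 20), 146, Add(-1, 1460))) = Add(-26373, Mul(Rational(1, 20), 146, 1459)) = Add(-26373, Rational(106507, 10)) = Rational(-157223, 10)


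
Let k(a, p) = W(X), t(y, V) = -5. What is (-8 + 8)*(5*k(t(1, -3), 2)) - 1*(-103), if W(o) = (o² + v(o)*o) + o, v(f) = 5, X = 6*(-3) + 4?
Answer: 103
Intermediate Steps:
X = -14 (X = -18 + 4 = -14)
W(o) = o² + 6*o (W(o) = (o² + 5*o) + o = o² + 6*o)
k(a, p) = 112 (k(a, p) = -14*(6 - 14) = -14*(-8) = 112)
(-8 + 8)*(5*k(t(1, -3), 2)) - 1*(-103) = (-8 + 8)*(5*112) - 1*(-103) = 0*560 + 103 = 0 + 103 = 103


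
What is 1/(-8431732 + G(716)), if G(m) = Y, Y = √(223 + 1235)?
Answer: -4215866/35547052259183 - 27*√2/71094104518366 ≈ -1.1860e-7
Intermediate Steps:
Y = 27*√2 (Y = √1458 = 27*√2 ≈ 38.184)
G(m) = 27*√2
1/(-8431732 + G(716)) = 1/(-8431732 + 27*√2)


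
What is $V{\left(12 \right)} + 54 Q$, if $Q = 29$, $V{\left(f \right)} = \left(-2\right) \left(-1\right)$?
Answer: $1568$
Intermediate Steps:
$V{\left(f \right)} = 2$
$V{\left(12 \right)} + 54 Q = 2 + 54 \cdot 29 = 2 + 1566 = 1568$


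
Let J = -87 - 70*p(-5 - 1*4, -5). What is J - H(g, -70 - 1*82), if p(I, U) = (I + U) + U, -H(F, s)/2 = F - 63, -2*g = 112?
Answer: 1005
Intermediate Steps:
g = -56 (g = -½*112 = -56)
H(F, s) = 126 - 2*F (H(F, s) = -2*(F - 63) = -2*(-63 + F) = 126 - 2*F)
p(I, U) = I + 2*U
J = 1243 (J = -87 - 70*((-5 - 1*4) + 2*(-5)) = -87 - 70*((-5 - 4) - 10) = -87 - 70*(-9 - 10) = -87 - 70*(-19) = -87 + 1330 = 1243)
J - H(g, -70 - 1*82) = 1243 - (126 - 2*(-56)) = 1243 - (126 + 112) = 1243 - 1*238 = 1243 - 238 = 1005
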